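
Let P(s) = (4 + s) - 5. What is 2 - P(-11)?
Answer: 14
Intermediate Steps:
P(s) = -1 + s
2 - P(-11) = 2 - (-1 - 11) = 2 - 1*(-12) = 2 + 12 = 14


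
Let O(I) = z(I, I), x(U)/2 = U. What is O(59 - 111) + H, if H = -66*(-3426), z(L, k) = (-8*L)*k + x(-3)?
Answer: 204478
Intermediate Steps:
x(U) = 2*U
z(L, k) = -6 - 8*L*k (z(L, k) = (-8*L)*k + 2*(-3) = -8*L*k - 6 = -6 - 8*L*k)
O(I) = -6 - 8*I**2 (O(I) = -6 - 8*I*I = -6 - 8*I**2)
H = 226116
O(59 - 111) + H = (-6 - 8*(59 - 111)**2) + 226116 = (-6 - 8*(-52)**2) + 226116 = (-6 - 8*2704) + 226116 = (-6 - 21632) + 226116 = -21638 + 226116 = 204478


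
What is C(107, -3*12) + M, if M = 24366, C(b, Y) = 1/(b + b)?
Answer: 5214325/214 ≈ 24366.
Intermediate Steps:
C(b, Y) = 1/(2*b)
C(107, -3*12) + M = (½)/107 + 24366 = (½)*(1/107) + 24366 = 1/214 + 24366 = 5214325/214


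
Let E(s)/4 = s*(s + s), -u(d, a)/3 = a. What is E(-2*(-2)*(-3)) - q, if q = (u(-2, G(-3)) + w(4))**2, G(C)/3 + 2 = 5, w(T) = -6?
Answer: 63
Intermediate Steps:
G(C) = 9 (G(C) = -6 + 3*5 = -6 + 15 = 9)
u(d, a) = -3*a
E(s) = 8*s**2 (E(s) = 4*(s*(s + s)) = 4*(s*(2*s)) = 4*(2*s**2) = 8*s**2)
q = 1089 (q = (-3*9 - 6)**2 = (-27 - 6)**2 = (-33)**2 = 1089)
E(-2*(-2)*(-3)) - q = 8*(-2*(-2)*(-3))**2 - 1*1089 = 8*(4*(-3))**2 - 1089 = 8*(-12)**2 - 1089 = 8*144 - 1089 = 1152 - 1089 = 63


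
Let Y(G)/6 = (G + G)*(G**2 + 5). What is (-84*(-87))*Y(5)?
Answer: 13154400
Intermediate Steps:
Y(G) = 12*G*(5 + G**2) (Y(G) = 6*((G + G)*(G**2 + 5)) = 6*((2*G)*(5 + G**2)) = 6*(2*G*(5 + G**2)) = 12*G*(5 + G**2))
(-84*(-87))*Y(5) = (-84*(-87))*(12*5*(5 + 5**2)) = 7308*(12*5*(5 + 25)) = 7308*(12*5*30) = 7308*1800 = 13154400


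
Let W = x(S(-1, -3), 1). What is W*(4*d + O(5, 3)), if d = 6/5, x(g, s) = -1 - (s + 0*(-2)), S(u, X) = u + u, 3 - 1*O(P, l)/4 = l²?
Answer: 192/5 ≈ 38.400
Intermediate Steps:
O(P, l) = 12 - 4*l²
S(u, X) = 2*u
x(g, s) = -1 - s (x(g, s) = -1 - (s + 0) = -1 - s)
W = -2 (W = -1 - 1*1 = -1 - 1 = -2)
d = 6/5 (d = 6*(⅕) = 6/5 ≈ 1.2000)
W*(4*d + O(5, 3)) = -2*(4*(6/5) + (12 - 4*3²)) = -2*(24/5 + (12 - 4*9)) = -2*(24/5 + (12 - 36)) = -2*(24/5 - 24) = -2*(-96/5) = 192/5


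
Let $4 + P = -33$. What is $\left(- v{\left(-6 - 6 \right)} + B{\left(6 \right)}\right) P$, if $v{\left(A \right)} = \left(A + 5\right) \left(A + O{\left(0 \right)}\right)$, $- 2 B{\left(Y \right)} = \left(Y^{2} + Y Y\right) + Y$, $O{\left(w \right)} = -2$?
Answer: $5069$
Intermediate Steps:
$P = -37$ ($P = -4 - 33 = -37$)
$B{\left(Y \right)} = - Y^{2} - \frac{Y}{2}$ ($B{\left(Y \right)} = - \frac{\left(Y^{2} + Y Y\right) + Y}{2} = - \frac{\left(Y^{2} + Y^{2}\right) + Y}{2} = - \frac{2 Y^{2} + Y}{2} = - \frac{Y + 2 Y^{2}}{2} = - Y^{2} - \frac{Y}{2}$)
$v{\left(A \right)} = \left(-2 + A\right) \left(5 + A\right)$ ($v{\left(A \right)} = \left(A + 5\right) \left(A - 2\right) = \left(5 + A\right) \left(-2 + A\right) = \left(-2 + A\right) \left(5 + A\right)$)
$\left(- v{\left(-6 - 6 \right)} + B{\left(6 \right)}\right) P = \left(- (-10 + \left(-6 - 6\right)^{2} + 3 \left(-6 - 6\right)) - 6 \left(\frac{1}{2} + 6\right)\right) \left(-37\right) = \left(- (-10 + \left(-6 - 6\right)^{2} + 3 \left(-6 - 6\right)) - 6 \cdot \frac{13}{2}\right) \left(-37\right) = \left(- (-10 + \left(-12\right)^{2} + 3 \left(-12\right)) - 39\right) \left(-37\right) = \left(- (-10 + 144 - 36) - 39\right) \left(-37\right) = \left(\left(-1\right) 98 - 39\right) \left(-37\right) = \left(-98 - 39\right) \left(-37\right) = \left(-137\right) \left(-37\right) = 5069$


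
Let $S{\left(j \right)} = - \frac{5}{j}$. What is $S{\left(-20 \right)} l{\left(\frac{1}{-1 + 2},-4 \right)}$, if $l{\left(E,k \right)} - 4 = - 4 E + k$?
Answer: $-1$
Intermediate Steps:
$l{\left(E,k \right)} = 4 + k - 4 E$ ($l{\left(E,k \right)} = 4 - \left(- k + 4 E\right) = 4 + k - 4 E$)
$S{\left(-20 \right)} l{\left(\frac{1}{-1 + 2},-4 \right)} = - \frac{5}{-20} \left(4 - 4 - \frac{4}{-1 + 2}\right) = \left(-5\right) \left(- \frac{1}{20}\right) \left(4 - 4 - \frac{4}{1}\right) = \frac{4 - 4 - 4}{4} = \frac{1}{4} \left(-4\right) = -1$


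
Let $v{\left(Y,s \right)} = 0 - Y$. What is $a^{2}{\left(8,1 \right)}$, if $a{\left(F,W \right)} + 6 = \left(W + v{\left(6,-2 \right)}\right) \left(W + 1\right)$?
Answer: $256$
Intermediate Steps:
$v{\left(Y,s \right)} = - Y$
$a{\left(F,W \right)} = -6 + \left(1 + W\right) \left(-6 + W\right)$ ($a{\left(F,W \right)} = -6 + \left(W - 6\right) \left(W + 1\right) = -6 + \left(W - 6\right) \left(1 + W\right) = -6 + \left(-6 + W\right) \left(1 + W\right) = -6 + \left(1 + W\right) \left(-6 + W\right)$)
$a^{2}{\left(8,1 \right)} = \left(-12 + 1^{2} - 5\right)^{2} = \left(-12 + 1 - 5\right)^{2} = \left(-16\right)^{2} = 256$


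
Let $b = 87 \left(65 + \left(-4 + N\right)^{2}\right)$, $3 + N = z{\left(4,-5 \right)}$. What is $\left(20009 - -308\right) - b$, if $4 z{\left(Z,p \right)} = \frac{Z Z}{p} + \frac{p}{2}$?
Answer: $\frac{13578697}{1600} \approx 8486.7$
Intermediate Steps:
$z{\left(Z,p \right)} = \frac{p}{8} + \frac{Z^{2}}{4 p}$ ($z{\left(Z,p \right)} = \frac{\frac{Z Z}{p} + \frac{p}{2}}{4} = \frac{\frac{Z^{2}}{p} + p \frac{1}{2}}{4} = \frac{\frac{Z^{2}}{p} + \frac{p}{2}}{4} = \frac{\frac{p}{2} + \frac{Z^{2}}{p}}{4} = \frac{p}{8} + \frac{Z^{2}}{4 p}$)
$N = - \frac{177}{40}$ ($N = -3 + \left(\frac{1}{8} \left(-5\right) + \frac{4^{2}}{4 \left(-5\right)}\right) = -3 + \left(- \frac{5}{8} + \frac{1}{4} \cdot 16 \left(- \frac{1}{5}\right)\right) = -3 - \frac{57}{40} = - \frac{177}{40} \approx -4.425$)
$b = \frac{18928503}{1600}$ ($b = 87 \left(65 + \left(-4 - \frac{177}{40}\right)^{2}\right) = 87 \left(65 + \left(- \frac{337}{40}\right)^{2}\right) = 87 \left(65 + \frac{113569}{1600}\right) = 87 \cdot \frac{217569}{1600} = \frac{18928503}{1600} \approx 11830.0$)
$\left(20009 - -308\right) - b = \left(20009 - -308\right) - \frac{18928503}{1600} = \left(20009 + 308\right) - \frac{18928503}{1600} = 20317 - \frac{18928503}{1600} = \frac{13578697}{1600}$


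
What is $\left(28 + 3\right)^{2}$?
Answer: $961$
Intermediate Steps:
$\left(28 + 3\right)^{2} = 31^{2} = 961$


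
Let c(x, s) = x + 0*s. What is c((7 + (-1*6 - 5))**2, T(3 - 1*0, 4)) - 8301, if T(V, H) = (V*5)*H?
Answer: -8285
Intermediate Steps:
T(V, H) = 5*H*V (T(V, H) = (5*V)*H = 5*H*V)
c(x, s) = x (c(x, s) = x + 0 = x)
c((7 + (-1*6 - 5))**2, T(3 - 1*0, 4)) - 8301 = (7 + (-1*6 - 5))**2 - 8301 = (7 + (-6 - 5))**2 - 8301 = (7 - 11)**2 - 8301 = (-4)**2 - 8301 = 16 - 8301 = -8285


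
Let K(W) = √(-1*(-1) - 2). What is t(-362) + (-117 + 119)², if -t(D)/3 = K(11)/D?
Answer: 4 + 3*I/362 ≈ 4.0 + 0.0082873*I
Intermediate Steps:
K(W) = I (K(W) = √(1 - 2) = √(-1) = I)
t(D) = -3*I/D
t(-362) + (-117 + 119)² = -3*I/(-362) + (-117 + 119)² = -3*I*(-1/362) + 2² = 3*I/362 + 4 = 4 + 3*I/362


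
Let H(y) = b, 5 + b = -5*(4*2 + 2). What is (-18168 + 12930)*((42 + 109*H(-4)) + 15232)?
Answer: -48603402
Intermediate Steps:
b = -55 (b = -5 - 5*(4*2 + 2) = -5 - 5*(8 + 2) = -5 - 5*10 = -5 - 50 = -55)
H(y) = -55
(-18168 + 12930)*((42 + 109*H(-4)) + 15232) = (-18168 + 12930)*((42 + 109*(-55)) + 15232) = -5238*((42 - 5995) + 15232) = -5238*(-5953 + 15232) = -5238*9279 = -48603402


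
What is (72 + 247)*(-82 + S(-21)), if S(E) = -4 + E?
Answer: -34133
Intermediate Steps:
(72 + 247)*(-82 + S(-21)) = (72 + 247)*(-82 + (-4 - 21)) = 319*(-82 - 25) = 319*(-107) = -34133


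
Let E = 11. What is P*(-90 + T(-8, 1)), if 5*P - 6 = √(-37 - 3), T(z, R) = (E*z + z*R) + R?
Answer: -222 - 74*I*√10 ≈ -222.0 - 234.01*I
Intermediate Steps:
T(z, R) = R + 11*z + R*z (T(z, R) = (11*z + z*R) + R = (11*z + R*z) + R = R + 11*z + R*z)
P = 6/5 + 2*I*√10/5 (P = 6/5 + √(-37 - 3)/5 = 6/5 + √(-40)/5 = 6/5 + (2*I*√10)/5 = 6/5 + 2*I*√10/5 ≈ 1.2 + 1.2649*I)
P*(-90 + T(-8, 1)) = (6/5 + 2*I*√10/5)*(-90 + (1 + 11*(-8) + 1*(-8))) = (6/5 + 2*I*√10/5)*(-90 + (1 - 88 - 8)) = (6/5 + 2*I*√10/5)*(-90 - 95) = (6/5 + 2*I*√10/5)*(-185) = -222 - 74*I*√10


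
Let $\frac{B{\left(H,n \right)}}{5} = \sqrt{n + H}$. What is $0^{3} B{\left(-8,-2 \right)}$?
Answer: $0$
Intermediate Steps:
$B{\left(H,n \right)} = 5 \sqrt{H + n}$ ($B{\left(H,n \right)} = 5 \sqrt{n + H} = 5 \sqrt{H + n}$)
$0^{3} B{\left(-8,-2 \right)} = 0^{3} \cdot 5 \sqrt{-8 - 2} = 0 \cdot 5 \sqrt{-10} = 0 \cdot 5 i \sqrt{10} = 0$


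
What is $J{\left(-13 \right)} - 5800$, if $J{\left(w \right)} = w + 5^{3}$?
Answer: $-5688$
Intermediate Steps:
$J{\left(w \right)} = 125 + w$ ($J{\left(w \right)} = w + 125 = 125 + w$)
$J{\left(-13 \right)} - 5800 = \left(125 - 13\right) - 5800 = 112 - 5800 = -5688$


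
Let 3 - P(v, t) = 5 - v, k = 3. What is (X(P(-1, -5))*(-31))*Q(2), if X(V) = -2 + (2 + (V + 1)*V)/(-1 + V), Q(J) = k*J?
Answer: 744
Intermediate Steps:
Q(J) = 3*J
P(v, t) = -2 + v (P(v, t) = 3 - (5 - v) = 3 + (-5 + v) = -2 + v)
X(V) = -2 + (2 + V*(1 + V))/(-1 + V) (X(V) = -2 + (2 + (1 + V)*V)/(-1 + V) = -2 + (2 + V*(1 + V))/(-1 + V))
(X(P(-1, -5))*(-31))*Q(2) = (((4 + (-2 - 1)**2 - (-2 - 1))/(-1 + (-2 - 1)))*(-31))*(3*2) = (((4 + (-3)**2 - 1*(-3))/(-1 - 3))*(-31))*6 = (((4 + 9 + 3)/(-4))*(-31))*6 = (-1/4*16*(-31))*6 = -4*(-31)*6 = 124*6 = 744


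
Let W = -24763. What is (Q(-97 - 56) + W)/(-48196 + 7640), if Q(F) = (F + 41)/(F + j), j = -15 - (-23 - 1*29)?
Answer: 718099/1176124 ≈ 0.61056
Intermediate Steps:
j = 37 (j = -15 - (-23 - 29) = -15 - 1*(-52) = -15 + 52 = 37)
Q(F) = (41 + F)/(37 + F) (Q(F) = (F + 41)/(F + 37) = (41 + F)/(37 + F))
(Q(-97 - 56) + W)/(-48196 + 7640) = ((41 + (-97 - 56))/(37 + (-97 - 56)) - 24763)/(-48196 + 7640) = ((41 - 153)/(37 - 153) - 24763)/(-40556) = (-112/(-116) - 24763)*(-1/40556) = (-1/116*(-112) - 24763)*(-1/40556) = (28/29 - 24763)*(-1/40556) = -718099/29*(-1/40556) = 718099/1176124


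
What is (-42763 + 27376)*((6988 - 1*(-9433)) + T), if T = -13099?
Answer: -51115614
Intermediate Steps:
(-42763 + 27376)*((6988 - 1*(-9433)) + T) = (-42763 + 27376)*((6988 - 1*(-9433)) - 13099) = -15387*((6988 + 9433) - 13099) = -15387*(16421 - 13099) = -15387*3322 = -51115614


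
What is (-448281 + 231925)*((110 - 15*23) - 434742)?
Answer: 94109883812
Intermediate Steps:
(-448281 + 231925)*((110 - 15*23) - 434742) = -216356*((110 - 345) - 434742) = -216356*(-235 - 434742) = -216356*(-434977) = 94109883812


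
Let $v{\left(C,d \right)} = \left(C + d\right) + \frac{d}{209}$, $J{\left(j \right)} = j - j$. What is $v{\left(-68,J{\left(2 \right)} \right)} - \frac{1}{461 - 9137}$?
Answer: $- \frac{589967}{8676} \approx -68.0$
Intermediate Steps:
$J{\left(j \right)} = 0$
$v{\left(C,d \right)} = C + \frac{210 d}{209}$ ($v{\left(C,d \right)} = \left(C + d\right) + d \frac{1}{209} = \left(C + d\right) + \frac{d}{209} = C + \frac{210 d}{209}$)
$v{\left(-68,J{\left(2 \right)} \right)} - \frac{1}{461 - 9137} = \left(-68 + \frac{210}{209} \cdot 0\right) - \frac{1}{461 - 9137} = \left(-68 + 0\right) - \frac{1}{-8676} = -68 - - \frac{1}{8676} = -68 + \frac{1}{8676} = - \frac{589967}{8676}$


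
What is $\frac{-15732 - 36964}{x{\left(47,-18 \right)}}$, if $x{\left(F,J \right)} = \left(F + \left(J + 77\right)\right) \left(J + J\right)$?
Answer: $\frac{6587}{477} \approx 13.809$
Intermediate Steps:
$x{\left(F,J \right)} = 2 J \left(77 + F + J\right)$ ($x{\left(F,J \right)} = \left(F + \left(77 + J\right)\right) 2 J = \left(77 + F + J\right) 2 J = 2 J \left(77 + F + J\right)$)
$\frac{-15732 - 36964}{x{\left(47,-18 \right)}} = \frac{-15732 - 36964}{2 \left(-18\right) \left(77 + 47 - 18\right)} = \frac{-15732 - 36964}{2 \left(-18\right) 106} = - \frac{52696}{-3816} = \left(-52696\right) \left(- \frac{1}{3816}\right) = \frac{6587}{477}$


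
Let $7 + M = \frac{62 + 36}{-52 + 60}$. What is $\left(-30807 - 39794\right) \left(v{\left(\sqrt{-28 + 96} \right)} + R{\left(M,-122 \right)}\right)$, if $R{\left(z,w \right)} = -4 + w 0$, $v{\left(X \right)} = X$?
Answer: $282404 - 141202 \sqrt{17} \approx -2.9979 \cdot 10^{5}$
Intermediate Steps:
$M = \frac{21}{4}$ ($M = -7 + \frac{62 + 36}{-52 + 60} = -7 + \frac{98}{8} = -7 + 98 \cdot \frac{1}{8} = -7 + \frac{49}{4} = \frac{21}{4} \approx 5.25$)
$R{\left(z,w \right)} = -4$ ($R{\left(z,w \right)} = -4 + 0 = -4$)
$\left(-30807 - 39794\right) \left(v{\left(\sqrt{-28 + 96} \right)} + R{\left(M,-122 \right)}\right) = \left(-30807 - 39794\right) \left(\sqrt{-28 + 96} - 4\right) = \left(-30807 - 39794\right) \left(\sqrt{68} - 4\right) = - 70601 \left(2 \sqrt{17} - 4\right) = - 70601 \left(-4 + 2 \sqrt{17}\right) = 282404 - 141202 \sqrt{17}$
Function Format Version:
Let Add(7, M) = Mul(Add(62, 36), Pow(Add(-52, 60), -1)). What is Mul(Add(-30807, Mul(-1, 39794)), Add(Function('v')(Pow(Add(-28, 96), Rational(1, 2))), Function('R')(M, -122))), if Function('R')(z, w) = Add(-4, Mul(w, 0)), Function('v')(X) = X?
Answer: Add(282404, Mul(-141202, Pow(17, Rational(1, 2)))) ≈ -2.9979e+5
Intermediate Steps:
M = Rational(21, 4) (M = Add(-7, Mul(Add(62, 36), Pow(Add(-52, 60), -1))) = Add(-7, Mul(98, Pow(8, -1))) = Add(-7, Mul(98, Rational(1, 8))) = Add(-7, Rational(49, 4)) = Rational(21, 4) ≈ 5.2500)
Function('R')(z, w) = -4 (Function('R')(z, w) = Add(-4, 0) = -4)
Mul(Add(-30807, Mul(-1, 39794)), Add(Function('v')(Pow(Add(-28, 96), Rational(1, 2))), Function('R')(M, -122))) = Mul(Add(-30807, Mul(-1, 39794)), Add(Pow(Add(-28, 96), Rational(1, 2)), -4)) = Mul(Add(-30807, -39794), Add(Pow(68, Rational(1, 2)), -4)) = Mul(-70601, Add(Mul(2, Pow(17, Rational(1, 2))), -4)) = Mul(-70601, Add(-4, Mul(2, Pow(17, Rational(1, 2))))) = Add(282404, Mul(-141202, Pow(17, Rational(1, 2))))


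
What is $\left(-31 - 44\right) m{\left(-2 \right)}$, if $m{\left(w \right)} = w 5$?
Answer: $750$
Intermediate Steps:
$m{\left(w \right)} = 5 w$
$\left(-31 - 44\right) m{\left(-2 \right)} = \left(-31 - 44\right) 5 \left(-2\right) = \left(-75\right) \left(-10\right) = 750$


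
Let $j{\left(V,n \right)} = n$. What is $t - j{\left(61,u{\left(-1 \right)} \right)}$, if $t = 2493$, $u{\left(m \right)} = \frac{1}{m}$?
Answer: $2494$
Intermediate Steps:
$t - j{\left(61,u{\left(-1 \right)} \right)} = 2493 - \frac{1}{-1} = 2493 - -1 = 2493 + 1 = 2494$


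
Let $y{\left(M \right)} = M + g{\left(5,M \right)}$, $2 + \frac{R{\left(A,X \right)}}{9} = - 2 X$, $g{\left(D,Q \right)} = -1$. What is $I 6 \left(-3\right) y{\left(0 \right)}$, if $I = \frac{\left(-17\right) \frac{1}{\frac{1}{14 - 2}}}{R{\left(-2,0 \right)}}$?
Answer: $204$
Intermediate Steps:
$R{\left(A,X \right)} = -18 - 18 X$ ($R{\left(A,X \right)} = -18 + 9 \left(- 2 X\right) = -18 - 18 X$)
$y{\left(M \right)} = -1 + M$ ($y{\left(M \right)} = M - 1 = -1 + M$)
$I = \frac{34}{3}$ ($I = \frac{\left(-17\right) \frac{1}{\frac{1}{14 - 2}}}{-18 - 0} = \frac{\left(-17\right) \frac{1}{\frac{1}{12}}}{-18 + 0} = \frac{\left(-17\right) \frac{1}{\frac{1}{12}}}{-18} = \left(-17\right) 12 \left(- \frac{1}{18}\right) = \left(-204\right) \left(- \frac{1}{18}\right) = \frac{34}{3} \approx 11.333$)
$I 6 \left(-3\right) y{\left(0 \right)} = \frac{34 \cdot 6 \left(-3\right)}{3} \left(-1 + 0\right) = \frac{34}{3} \left(-18\right) \left(-1\right) = \left(-204\right) \left(-1\right) = 204$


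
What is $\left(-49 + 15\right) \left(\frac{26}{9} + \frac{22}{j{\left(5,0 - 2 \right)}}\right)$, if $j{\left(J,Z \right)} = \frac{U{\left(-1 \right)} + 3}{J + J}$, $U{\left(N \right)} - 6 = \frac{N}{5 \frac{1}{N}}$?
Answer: $- \frac{188632}{207} \approx -911.27$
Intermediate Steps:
$U{\left(N \right)} = 6 + \frac{N^{2}}{5}$ ($U{\left(N \right)} = 6 + \frac{N}{5 \frac{1}{N}} = 6 + N \frac{N}{5} = 6 + \frac{N^{2}}{5}$)
$j{\left(J,Z \right)} = \frac{23}{5 J}$ ($j{\left(J,Z \right)} = \frac{\left(6 + \frac{\left(-1\right)^{2}}{5}\right) + 3}{J + J} = \frac{\left(6 + \frac{1}{5} \cdot 1\right) + 3}{2 J} = \left(\left(6 + \frac{1}{5}\right) + 3\right) \frac{1}{2 J} = \left(\frac{31}{5} + 3\right) \frac{1}{2 J} = \frac{46 \frac{1}{2 J}}{5} = \frac{23}{5 J}$)
$\left(-49 + 15\right) \left(\frac{26}{9} + \frac{22}{j{\left(5,0 - 2 \right)}}\right) = \left(-49 + 15\right) \left(\frac{26}{9} + \frac{22}{\frac{23}{5} \cdot \frac{1}{5}}\right) = - 34 \left(26 \cdot \frac{1}{9} + \frac{22}{\frac{23}{5} \cdot \frac{1}{5}}\right) = - 34 \left(\frac{26}{9} + \frac{22}{\frac{23}{25}}\right) = - 34 \left(\frac{26}{9} + 22 \cdot \frac{25}{23}\right) = - 34 \left(\frac{26}{9} + \frac{550}{23}\right) = \left(-34\right) \frac{5548}{207} = - \frac{188632}{207}$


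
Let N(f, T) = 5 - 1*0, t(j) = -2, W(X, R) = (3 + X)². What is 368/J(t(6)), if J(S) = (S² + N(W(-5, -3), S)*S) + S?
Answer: -46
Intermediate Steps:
N(f, T) = 5 (N(f, T) = 5 + 0 = 5)
J(S) = S² + 6*S (J(S) = (S² + 5*S) + S = S² + 6*S)
368/J(t(6)) = 368/((-2*(6 - 2))) = 368/((-2*4)) = 368/(-8) = 368*(-⅛) = -46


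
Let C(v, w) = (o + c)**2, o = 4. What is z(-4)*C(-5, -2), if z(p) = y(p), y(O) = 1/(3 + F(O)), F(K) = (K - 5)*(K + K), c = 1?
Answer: 1/3 ≈ 0.33333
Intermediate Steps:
F(K) = 2*K*(-5 + K) (F(K) = (-5 + K)*(2*K) = 2*K*(-5 + K))
C(v, w) = 25 (C(v, w) = (4 + 1)**2 = 5**2 = 25)
y(O) = 1/(3 + 2*O*(-5 + O))
z(p) = 1/(3 + 2*p*(-5 + p))
z(-4)*C(-5, -2) = 25/(3 + 2*(-4)*(-5 - 4)) = 25/(3 + 2*(-4)*(-9)) = 25/(3 + 72) = 25/75 = (1/75)*25 = 1/3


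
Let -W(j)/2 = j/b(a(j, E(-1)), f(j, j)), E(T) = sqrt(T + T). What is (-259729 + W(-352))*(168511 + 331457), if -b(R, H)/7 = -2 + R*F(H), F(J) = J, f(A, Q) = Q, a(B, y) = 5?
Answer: -114403277078784/881 ≈ -1.2986e+11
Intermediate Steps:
E(T) = sqrt(2)*sqrt(T) (E(T) = sqrt(2*T) = sqrt(2)*sqrt(T))
b(R, H) = 14 - 7*H*R (b(R, H) = -7*(-2 + R*H) = -7*(-2 + H*R) = 14 - 7*H*R)
W(j) = -2*j/(14 - 35*j) (W(j) = -2*j/(14 - 7*j*5) = -2*j/(14 - 35*j))
(-259729 + W(-352))*(168511 + 331457) = (-259729 + (2/7)*(-352)/(-2 + 5*(-352)))*(168511 + 331457) = (-259729 + (2/7)*(-352)/(-2 - 1760))*499968 = (-259729 + (2/7)*(-352)/(-1762))*499968 = (-259729 + (2/7)*(-352)*(-1/1762))*499968 = (-259729 + 352/6167)*499968 = -1601748391/6167*499968 = -114403277078784/881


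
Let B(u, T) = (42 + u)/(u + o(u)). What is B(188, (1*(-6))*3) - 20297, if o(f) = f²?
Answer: -360596387/17766 ≈ -20297.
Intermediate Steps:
B(u, T) = (42 + u)/(u + u²)
B(188, (1*(-6))*3) - 20297 = (42 + 188)/(188*(1 + 188)) - 20297 = (1/188)*230/189 - 20297 = (1/188)*(1/189)*230 - 20297 = 115/17766 - 20297 = -360596387/17766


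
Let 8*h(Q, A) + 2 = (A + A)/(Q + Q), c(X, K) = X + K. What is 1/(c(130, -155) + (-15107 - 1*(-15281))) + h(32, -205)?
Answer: -39825/38144 ≈ -1.0441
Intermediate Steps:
c(X, K) = K + X
h(Q, A) = -1/4 + A/(8*Q) (h(Q, A) = -1/4 + ((A + A)/(Q + Q))/8 = -1/4 + ((2*A)/((2*Q)))/8 = -1/4 + ((2*A)*(1/(2*Q)))/8 = -1/4 + (A/Q)/8 = -1/4 + A/(8*Q))
1/(c(130, -155) + (-15107 - 1*(-15281))) + h(32, -205) = 1/((-155 + 130) + (-15107 - 1*(-15281))) + (1/8)*(-205 - 2*32)/32 = 1/(-25 + (-15107 + 15281)) + (1/8)*(1/32)*(-205 - 64) = 1/(-25 + 174) + (1/8)*(1/32)*(-269) = 1/149 - 269/256 = -39825/38144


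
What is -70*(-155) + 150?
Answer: 11000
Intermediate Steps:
-70*(-155) + 150 = 10850 + 150 = 11000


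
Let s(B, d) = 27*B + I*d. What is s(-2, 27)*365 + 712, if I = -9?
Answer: -107693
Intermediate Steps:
s(B, d) = -9*d + 27*B (s(B, d) = 27*B - 9*d = -9*d + 27*B)
s(-2, 27)*365 + 712 = (-9*27 + 27*(-2))*365 + 712 = (-243 - 54)*365 + 712 = -297*365 + 712 = -108405 + 712 = -107693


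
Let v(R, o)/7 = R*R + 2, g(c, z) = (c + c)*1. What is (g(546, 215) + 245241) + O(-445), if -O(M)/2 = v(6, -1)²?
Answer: 104821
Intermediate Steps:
g(c, z) = 2*c (g(c, z) = (2*c)*1 = 2*c)
v(R, o) = 14 + 7*R² (v(R, o) = 7*(R*R + 2) = 7*(R² + 2) = 7*(2 + R²) = 14 + 7*R²)
O(M) = -141512 (O(M) = -2*(14 + 7*6²)² = -2*(14 + 7*36)² = -2*(14 + 252)² = -2*266² = -2*70756 = -141512)
(g(546, 215) + 245241) + O(-445) = (2*546 + 245241) - 141512 = (1092 + 245241) - 141512 = 246333 - 141512 = 104821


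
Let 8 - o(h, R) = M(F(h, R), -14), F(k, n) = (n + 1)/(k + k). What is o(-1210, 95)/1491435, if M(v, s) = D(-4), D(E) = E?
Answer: 4/497145 ≈ 8.0459e-6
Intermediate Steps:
F(k, n) = (1 + n)/(2*k) (F(k, n) = (1 + n)/((2*k)) = (1 + n)*(1/(2*k)) = (1 + n)/(2*k))
M(v, s) = -4
o(h, R) = 12 (o(h, R) = 8 - 1*(-4) = 8 + 4 = 12)
o(-1210, 95)/1491435 = 12/1491435 = 12*(1/1491435) = 4/497145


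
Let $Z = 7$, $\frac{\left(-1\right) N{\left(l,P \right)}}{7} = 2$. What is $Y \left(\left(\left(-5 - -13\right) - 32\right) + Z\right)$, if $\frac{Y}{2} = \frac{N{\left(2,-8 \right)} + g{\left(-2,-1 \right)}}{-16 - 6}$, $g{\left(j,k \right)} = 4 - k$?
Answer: $- \frac{153}{11} \approx -13.909$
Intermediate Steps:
$N{\left(l,P \right)} = -14$ ($N{\left(l,P \right)} = \left(-7\right) 2 = -14$)
$Y = \frac{9}{11}$ ($Y = 2 \frac{-14 + \left(4 - -1\right)}{-16 - 6} = 2 \frac{-14 + \left(4 + 1\right)}{-22} = 2 \left(-14 + 5\right) \left(- \frac{1}{22}\right) = 2 \left(\left(-9\right) \left(- \frac{1}{22}\right)\right) = 2 \cdot \frac{9}{22} = \frac{9}{11} \approx 0.81818$)
$Y \left(\left(\left(-5 - -13\right) - 32\right) + Z\right) = \frac{9 \left(\left(\left(-5 - -13\right) - 32\right) + 7\right)}{11} = \frac{9 \left(\left(\left(-5 + 13\right) - 32\right) + 7\right)}{11} = \frac{9 \left(\left(8 - 32\right) + 7\right)}{11} = \frac{9 \left(-24 + 7\right)}{11} = \frac{9}{11} \left(-17\right) = - \frac{153}{11}$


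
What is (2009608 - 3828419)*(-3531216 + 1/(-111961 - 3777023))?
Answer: 24977445044910215995/3888984 ≈ 6.4226e+12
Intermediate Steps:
(2009608 - 3828419)*(-3531216 + 1/(-111961 - 3777023)) = -1818811*(-3531216 + 1/(-3888984)) = -1818811*(-3531216 - 1/3888984) = -1818811*(-13732842524545/3888984) = 24977445044910215995/3888984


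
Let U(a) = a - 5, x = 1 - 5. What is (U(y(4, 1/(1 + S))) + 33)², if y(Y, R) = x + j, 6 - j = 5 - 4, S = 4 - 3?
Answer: 841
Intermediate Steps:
S = 1
x = -4
j = 5 (j = 6 - (5 - 4) = 6 - 1*1 = 6 - 1 = 5)
y(Y, R) = 1 (y(Y, R) = -4 + 5 = 1)
U(a) = -5 + a
(U(y(4, 1/(1 + S))) + 33)² = ((-5 + 1) + 33)² = (-4 + 33)² = 29² = 841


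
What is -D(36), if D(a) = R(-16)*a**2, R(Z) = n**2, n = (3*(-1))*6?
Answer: -419904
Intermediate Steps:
n = -18 (n = -3*6 = -18)
R(Z) = 324 (R(Z) = (-18)**2 = 324)
D(a) = 324*a**2
-D(36) = -324*36**2 = -324*1296 = -1*419904 = -419904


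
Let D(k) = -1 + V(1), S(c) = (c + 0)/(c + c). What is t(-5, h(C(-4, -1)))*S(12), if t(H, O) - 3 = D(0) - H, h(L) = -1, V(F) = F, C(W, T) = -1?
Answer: 4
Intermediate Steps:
S(c) = ½ (S(c) = c/((2*c)) = c*(1/(2*c)) = ½)
D(k) = 0 (D(k) = -1 + 1 = 0)
t(H, O) = 3 - H (t(H, O) = 3 + (0 - H) = 3 - H)
t(-5, h(C(-4, -1)))*S(12) = (3 - 1*(-5))*(½) = (3 + 5)*(½) = 8*(½) = 4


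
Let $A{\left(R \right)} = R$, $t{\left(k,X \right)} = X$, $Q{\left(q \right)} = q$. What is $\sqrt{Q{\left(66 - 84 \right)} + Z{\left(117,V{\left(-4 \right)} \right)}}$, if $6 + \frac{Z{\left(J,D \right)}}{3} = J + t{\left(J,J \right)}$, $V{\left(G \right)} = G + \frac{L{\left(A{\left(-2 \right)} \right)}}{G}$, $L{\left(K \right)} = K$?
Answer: $3 \sqrt{74} \approx 25.807$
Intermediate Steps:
$V{\left(G \right)} = G - \frac{2}{G}$
$Z{\left(J,D \right)} = -18 + 6 J$ ($Z{\left(J,D \right)} = -18 + 3 \left(J + J\right) = -18 + 3 \cdot 2 J = -18 + 6 J$)
$\sqrt{Q{\left(66 - 84 \right)} + Z{\left(117,V{\left(-4 \right)} \right)}} = \sqrt{\left(66 - 84\right) + \left(-18 + 6 \cdot 117\right)} = \sqrt{-18 + \left(-18 + 702\right)} = \sqrt{-18 + 684} = \sqrt{666} = 3 \sqrt{74}$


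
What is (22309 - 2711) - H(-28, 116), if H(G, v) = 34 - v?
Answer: 19680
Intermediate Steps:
(22309 - 2711) - H(-28, 116) = (22309 - 2711) - (34 - 1*116) = 19598 - (34 - 116) = 19598 - 1*(-82) = 19598 + 82 = 19680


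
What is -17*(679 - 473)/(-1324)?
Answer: 1751/662 ≈ 2.6450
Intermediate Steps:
-17*(679 - 473)/(-1324) = -3502*(-1)/1324 = -17*(-103/662) = 1751/662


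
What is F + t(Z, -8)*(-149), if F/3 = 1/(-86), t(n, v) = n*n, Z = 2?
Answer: -51259/86 ≈ -596.04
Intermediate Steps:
t(n, v) = n**2
F = -3/86 (F = 3/(-86) = 3*(-1/86) = -3/86 ≈ -0.034884)
F + t(Z, -8)*(-149) = -3/86 + 2**2*(-149) = -3/86 + 4*(-149) = -3/86 - 596 = -51259/86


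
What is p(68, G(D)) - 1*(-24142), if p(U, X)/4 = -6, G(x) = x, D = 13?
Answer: 24118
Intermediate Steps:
p(U, X) = -24 (p(U, X) = 4*(-6) = -24)
p(68, G(D)) - 1*(-24142) = -24 - 1*(-24142) = -24 + 24142 = 24118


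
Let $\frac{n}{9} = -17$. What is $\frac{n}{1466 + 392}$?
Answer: $- \frac{153}{1858} \approx -0.082347$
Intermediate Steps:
$n = -153$ ($n = 9 \left(-17\right) = -153$)
$\frac{n}{1466 + 392} = - \frac{153}{1466 + 392} = - \frac{153}{1858}$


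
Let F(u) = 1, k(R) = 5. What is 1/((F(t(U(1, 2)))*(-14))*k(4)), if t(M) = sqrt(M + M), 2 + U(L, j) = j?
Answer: -1/70 ≈ -0.014286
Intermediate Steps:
U(L, j) = -2 + j
t(M) = sqrt(2)*sqrt(M) (t(M) = sqrt(2*M) = sqrt(2)*sqrt(M))
1/((F(t(U(1, 2)))*(-14))*k(4)) = 1/((1*(-14))*5) = 1/(-14*5) = 1/(-70) = -1/70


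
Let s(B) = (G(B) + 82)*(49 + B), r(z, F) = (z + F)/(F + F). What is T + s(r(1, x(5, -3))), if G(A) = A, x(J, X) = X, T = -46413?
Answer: -381161/9 ≈ -42351.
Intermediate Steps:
r(z, F) = (F + z)/(2*F) (r(z, F) = (F + z)/((2*F)) = (F + z)*(1/(2*F)) = (F + z)/(2*F))
s(B) = (49 + B)*(82 + B) (s(B) = (B + 82)*(49 + B) = (82 + B)*(49 + B) = (49 + B)*(82 + B))
T + s(r(1, x(5, -3))) = -46413 + (4018 + ((1/2)*(-3 + 1)/(-3))**2 + 131*((1/2)*(-3 + 1)/(-3))) = -46413 + (4018 + ((1/2)*(-1/3)*(-2))**2 + 131*((1/2)*(-1/3)*(-2))) = -46413 + (4018 + (1/3)**2 + 131*(1/3)) = -46413 + (4018 + 1/9 + 131/3) = -46413 + 36556/9 = -381161/9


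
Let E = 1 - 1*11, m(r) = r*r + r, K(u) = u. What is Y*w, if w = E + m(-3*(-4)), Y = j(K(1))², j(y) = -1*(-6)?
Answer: 5256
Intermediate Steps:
j(y) = 6
m(r) = r + r² (m(r) = r² + r = r + r²)
E = -10 (E = 1 - 11 = -10)
Y = 36 (Y = 6² = 36)
w = 146 (w = -10 + (-3*(-4))*(1 - 3*(-4)) = -10 + 12*(1 + 12) = -10 + 12*13 = -10 + 156 = 146)
Y*w = 36*146 = 5256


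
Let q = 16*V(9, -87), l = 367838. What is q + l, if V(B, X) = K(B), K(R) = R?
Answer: 367982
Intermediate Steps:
V(B, X) = B
q = 144 (q = 16*9 = 144)
q + l = 144 + 367838 = 367982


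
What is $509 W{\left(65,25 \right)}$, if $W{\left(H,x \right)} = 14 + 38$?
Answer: $26468$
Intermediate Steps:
$W{\left(H,x \right)} = 52$
$509 W{\left(65,25 \right)} = 509 \cdot 52 = 26468$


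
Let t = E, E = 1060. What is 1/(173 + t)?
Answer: 1/1233 ≈ 0.00081103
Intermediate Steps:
t = 1060
1/(173 + t) = 1/(173 + 1060) = 1/1233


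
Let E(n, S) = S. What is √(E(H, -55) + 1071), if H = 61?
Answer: 2*√254 ≈ 31.875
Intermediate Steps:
√(E(H, -55) + 1071) = √(-55 + 1071) = √1016 = 2*√254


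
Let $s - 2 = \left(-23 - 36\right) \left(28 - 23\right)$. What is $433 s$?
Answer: $-126869$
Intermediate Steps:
$s = -293$ ($s = 2 + \left(-23 - 36\right) \left(28 - 23\right) = 2 - 295 = -293$)
$433 s = 433 \left(-293\right) = -126869$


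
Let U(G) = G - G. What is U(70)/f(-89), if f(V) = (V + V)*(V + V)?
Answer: 0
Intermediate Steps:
f(V) = 4*V**2 (f(V) = (2*V)*(2*V) = 4*V**2)
U(G) = 0
U(70)/f(-89) = 0/((4*(-89)**2)) = 0/((4*7921)) = 0/31684 = 0*(1/31684) = 0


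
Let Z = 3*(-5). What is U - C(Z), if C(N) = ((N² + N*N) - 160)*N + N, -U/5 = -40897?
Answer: 208850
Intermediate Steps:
Z = -15
U = 204485 (U = -5*(-40897) = 204485)
C(N) = N + N*(-160 + 2*N²) (C(N) = ((N² + N²) - 160)*N + N = (2*N² - 160)*N + N = (-160 + 2*N²)*N + N = N*(-160 + 2*N²) + N = N + N*(-160 + 2*N²))
U - C(Z) = 204485 - (-15)*(-159 + 2*(-15)²) = 204485 - (-15)*(-159 + 2*225) = 204485 - (-15)*(-159 + 450) = 204485 - (-15)*291 = 204485 - 1*(-4365) = 204485 + 4365 = 208850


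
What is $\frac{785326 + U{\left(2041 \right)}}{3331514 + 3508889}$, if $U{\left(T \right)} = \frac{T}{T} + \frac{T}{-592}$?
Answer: $\frac{464911543}{4049518576} \approx 0.11481$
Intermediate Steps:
$U{\left(T \right)} = 1 - \frac{T}{592}$ ($U{\left(T \right)} = 1 + T \left(- \frac{1}{592}\right) = 1 - \frac{T}{592}$)
$\frac{785326 + U{\left(2041 \right)}}{3331514 + 3508889} = \frac{785326 + \left(1 - \frac{2041}{592}\right)}{3331514 + 3508889} = \frac{785326 + \left(1 - \frac{2041}{592}\right)}{6840403} = \left(785326 - \frac{1449}{592}\right) \frac{1}{6840403} = \frac{464911543}{592} \cdot \frac{1}{6840403} = \frac{464911543}{4049518576}$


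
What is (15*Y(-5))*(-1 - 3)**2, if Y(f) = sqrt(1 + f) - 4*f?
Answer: 4800 + 480*I ≈ 4800.0 + 480.0*I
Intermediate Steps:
Y(f) = sqrt(1 + f) - 4*f
(15*Y(-5))*(-1 - 3)**2 = (15*(sqrt(1 - 5) - 4*(-5)))*(-1 - 3)**2 = (15*(sqrt(-4) + 20))*(-4)**2 = (15*(2*I + 20))*16 = (15*(20 + 2*I))*16 = (300 + 30*I)*16 = 4800 + 480*I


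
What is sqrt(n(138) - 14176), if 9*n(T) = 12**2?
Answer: 4*I*sqrt(885) ≈ 119.0*I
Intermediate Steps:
n(T) = 16 (n(T) = (1/9)*12**2 = (1/9)*144 = 16)
sqrt(n(138) - 14176) = sqrt(16 - 14176) = sqrt(-14160) = 4*I*sqrt(885)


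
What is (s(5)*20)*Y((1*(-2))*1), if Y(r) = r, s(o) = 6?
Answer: -240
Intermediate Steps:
(s(5)*20)*Y((1*(-2))*1) = (6*20)*((1*(-2))*1) = 120*(-2*1) = 120*(-2) = -240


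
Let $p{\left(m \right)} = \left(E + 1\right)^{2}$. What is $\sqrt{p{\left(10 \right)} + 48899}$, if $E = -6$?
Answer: $18 \sqrt{151} \approx 221.19$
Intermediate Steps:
$p{\left(m \right)} = 25$ ($p{\left(m \right)} = \left(-6 + 1\right)^{2} = \left(-5\right)^{2} = 25$)
$\sqrt{p{\left(10 \right)} + 48899} = \sqrt{25 + 48899} = \sqrt{48924} = 18 \sqrt{151}$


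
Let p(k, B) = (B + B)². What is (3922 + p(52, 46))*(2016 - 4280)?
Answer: -28041904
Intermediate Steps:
p(k, B) = 4*B² (p(k, B) = (2*B)² = 4*B²)
(3922 + p(52, 46))*(2016 - 4280) = (3922 + 4*46²)*(2016 - 4280) = (3922 + 4*2116)*(-2264) = (3922 + 8464)*(-2264) = 12386*(-2264) = -28041904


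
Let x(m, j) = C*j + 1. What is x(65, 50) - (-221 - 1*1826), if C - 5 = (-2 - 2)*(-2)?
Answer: 2698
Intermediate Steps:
C = 13 (C = 5 + (-2 - 2)*(-2) = 5 - 4*(-2) = 5 + 8 = 13)
x(m, j) = 1 + 13*j (x(m, j) = 13*j + 1 = 1 + 13*j)
x(65, 50) - (-221 - 1*1826) = (1 + 13*50) - (-221 - 1*1826) = (1 + 650) - (-221 - 1826) = 651 - 1*(-2047) = 651 + 2047 = 2698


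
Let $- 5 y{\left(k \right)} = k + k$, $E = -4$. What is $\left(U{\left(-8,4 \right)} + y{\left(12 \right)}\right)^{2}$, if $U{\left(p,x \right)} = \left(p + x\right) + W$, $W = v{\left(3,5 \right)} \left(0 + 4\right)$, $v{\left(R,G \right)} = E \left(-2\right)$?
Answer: $\frac{13456}{25} \approx 538.24$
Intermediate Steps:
$v{\left(R,G \right)} = 8$ ($v{\left(R,G \right)} = \left(-4\right) \left(-2\right) = 8$)
$y{\left(k \right)} = - \frac{2 k}{5}$ ($y{\left(k \right)} = - \frac{k + k}{5} = - \frac{2 k}{5}$)
$W = 32$ ($W = 8 \left(0 + 4\right) = 8 \cdot 4 = 32$)
$U{\left(p,x \right)} = 32 + p + x$ ($U{\left(p,x \right)} = \left(p + x\right) + 32 = 32 + p + x$)
$\left(U{\left(-8,4 \right)} + y{\left(12 \right)}\right)^{2} = \left(\left(32 - 8 + 4\right) - \frac{24}{5}\right)^{2} = \left(28 - \frac{24}{5}\right)^{2} = \left(\frac{116}{5}\right)^{2} = \frac{13456}{25}$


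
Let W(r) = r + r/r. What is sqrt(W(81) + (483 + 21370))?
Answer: sqrt(21935) ≈ 148.10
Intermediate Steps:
W(r) = 1 + r (W(r) = r + 1 = 1 + r)
sqrt(W(81) + (483 + 21370)) = sqrt((1 + 81) + (483 + 21370)) = sqrt(82 + 21853) = sqrt(21935)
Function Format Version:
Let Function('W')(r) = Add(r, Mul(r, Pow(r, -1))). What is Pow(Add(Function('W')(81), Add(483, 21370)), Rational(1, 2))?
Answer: Pow(21935, Rational(1, 2)) ≈ 148.10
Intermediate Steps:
Function('W')(r) = Add(1, r) (Function('W')(r) = Add(r, 1) = Add(1, r))
Pow(Add(Function('W')(81), Add(483, 21370)), Rational(1, 2)) = Pow(Add(Add(1, 81), Add(483, 21370)), Rational(1, 2)) = Pow(Add(82, 21853), Rational(1, 2)) = Pow(21935, Rational(1, 2))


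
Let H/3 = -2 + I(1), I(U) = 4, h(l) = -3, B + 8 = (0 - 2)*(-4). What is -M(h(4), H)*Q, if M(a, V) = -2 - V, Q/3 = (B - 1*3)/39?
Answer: -24/13 ≈ -1.8462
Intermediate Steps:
B = 0 (B = -8 + (0 - 2)*(-4) = -8 - 2*(-4) = -8 + 8 = 0)
Q = -3/13 (Q = 3*((0 - 1*3)/39) = 3*((0 - 3)*(1/39)) = 3*(-3*1/39) = 3*(-1/13) = -3/13 ≈ -0.23077)
H = 6 (H = 3*(-2 + 4) = 3*2 = 6)
-M(h(4), H)*Q = -(-2 - 1*6)*(-3)/13 = -(-2 - 6)*(-3)/13 = -(-8)*(-3)/13 = -1*24/13 = -24/13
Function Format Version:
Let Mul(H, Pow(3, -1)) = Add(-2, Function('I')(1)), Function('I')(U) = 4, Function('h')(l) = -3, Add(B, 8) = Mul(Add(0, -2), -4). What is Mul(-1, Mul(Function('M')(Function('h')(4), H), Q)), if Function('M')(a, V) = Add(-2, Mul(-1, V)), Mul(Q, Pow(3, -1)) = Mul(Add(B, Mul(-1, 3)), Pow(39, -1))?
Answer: Rational(-24, 13) ≈ -1.8462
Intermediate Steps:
B = 0 (B = Add(-8, Mul(Add(0, -2), -4)) = Add(-8, Mul(-2, -4)) = Add(-8, 8) = 0)
Q = Rational(-3, 13) (Q = Mul(3, Mul(Add(0, Mul(-1, 3)), Pow(39, -1))) = Mul(3, Mul(Add(0, -3), Rational(1, 39))) = Mul(3, Mul(-3, Rational(1, 39))) = Mul(3, Rational(-1, 13)) = Rational(-3, 13) ≈ -0.23077)
H = 6 (H = Mul(3, Add(-2, 4)) = Mul(3, 2) = 6)
Mul(-1, Mul(Function('M')(Function('h')(4), H), Q)) = Mul(-1, Mul(Add(-2, Mul(-1, 6)), Rational(-3, 13))) = Mul(-1, Mul(Add(-2, -6), Rational(-3, 13))) = Mul(-1, Mul(-8, Rational(-3, 13))) = Mul(-1, Rational(24, 13)) = Rational(-24, 13)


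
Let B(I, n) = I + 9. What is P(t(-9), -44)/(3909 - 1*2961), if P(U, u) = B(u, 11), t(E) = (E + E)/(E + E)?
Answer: -35/948 ≈ -0.036920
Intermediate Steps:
t(E) = 1 (t(E) = (2*E)/((2*E)) = (2*E)*(1/(2*E)) = 1)
B(I, n) = 9 + I
P(U, u) = 9 + u
P(t(-9), -44)/(3909 - 1*2961) = (9 - 44)/(3909 - 1*2961) = -35/(3909 - 2961) = -35/948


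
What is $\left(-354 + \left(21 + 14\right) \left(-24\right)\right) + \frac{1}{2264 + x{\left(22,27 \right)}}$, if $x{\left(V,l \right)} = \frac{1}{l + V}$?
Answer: $- \frac{132458729}{110937} \approx -1194.0$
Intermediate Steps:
$x{\left(V,l \right)} = \frac{1}{V + l}$
$\left(-354 + \left(21 + 14\right) \left(-24\right)\right) + \frac{1}{2264 + x{\left(22,27 \right)}} = \left(-354 + \left(21 + 14\right) \left(-24\right)\right) + \frac{1}{2264 + \frac{1}{22 + 27}} = \left(-354 + 35 \left(-24\right)\right) + \frac{1}{2264 + \frac{1}{49}} = \left(-354 - 840\right) + \frac{1}{2264 + \frac{1}{49}} = -1194 + \frac{1}{\frac{110937}{49}} = -1194 + \frac{49}{110937} = - \frac{132458729}{110937}$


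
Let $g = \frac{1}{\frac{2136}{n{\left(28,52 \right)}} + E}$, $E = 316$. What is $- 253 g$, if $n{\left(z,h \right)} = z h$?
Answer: $- \frac{46046}{57779} \approx -0.79693$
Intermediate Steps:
$n{\left(z,h \right)} = h z$
$g = \frac{182}{57779}$ ($g = \frac{1}{\frac{2136}{52 \cdot 28} + 316} = \frac{1}{\frac{2136}{1456} + 316} = \frac{1}{2136 \cdot \frac{1}{1456} + 316} = \frac{1}{\frac{267}{182} + 316} = \frac{1}{\frac{57779}{182}} = \frac{182}{57779} \approx 0.0031499$)
$- 253 g = \left(-253\right) \frac{182}{57779} = - \frac{46046}{57779}$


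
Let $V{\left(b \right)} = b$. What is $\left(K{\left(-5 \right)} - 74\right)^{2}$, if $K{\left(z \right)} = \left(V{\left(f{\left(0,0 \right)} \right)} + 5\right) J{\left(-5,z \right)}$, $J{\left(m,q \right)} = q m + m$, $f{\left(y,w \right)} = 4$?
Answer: $11236$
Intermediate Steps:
$J{\left(m,q \right)} = m + m q$ ($J{\left(m,q \right)} = m q + m = m + m q$)
$K{\left(z \right)} = -45 - 45 z$ ($K{\left(z \right)} = \left(4 + 5\right) \left(- 5 \left(1 + z\right)\right) = 9 \left(-5 - 5 z\right) = -45 - 45 z$)
$\left(K{\left(-5 \right)} - 74\right)^{2} = \left(\left(-45 - -225\right) - 74\right)^{2} = \left(\left(-45 + 225\right) - 74\right)^{2} = \left(180 - 74\right)^{2} = 106^{2} = 11236$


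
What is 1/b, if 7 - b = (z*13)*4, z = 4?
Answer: -1/201 ≈ -0.0049751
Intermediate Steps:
b = -201 (b = 7 - 4*13*4 = 7 - 52*4 = 7 - 1*208 = 7 - 208 = -201)
1/b = 1/(-201) = -1/201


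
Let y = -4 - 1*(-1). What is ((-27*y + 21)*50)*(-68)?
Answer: -346800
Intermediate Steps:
y = -3 (y = -4 + 1 = -3)
((-27*y + 21)*50)*(-68) = ((-27*(-3) + 21)*50)*(-68) = ((81 + 21)*50)*(-68) = (102*50)*(-68) = 5100*(-68) = -346800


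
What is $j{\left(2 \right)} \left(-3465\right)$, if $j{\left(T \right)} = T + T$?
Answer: $-13860$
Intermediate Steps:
$j{\left(T \right)} = 2 T$
$j{\left(2 \right)} \left(-3465\right) = 2 \cdot 2 \left(-3465\right) = 4 \left(-3465\right) = -13860$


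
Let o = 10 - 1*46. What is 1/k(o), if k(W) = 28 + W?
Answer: -⅛ ≈ -0.12500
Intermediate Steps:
o = -36 (o = 10 - 46 = -36)
1/k(o) = 1/(28 - 36) = 1/(-8) = -⅛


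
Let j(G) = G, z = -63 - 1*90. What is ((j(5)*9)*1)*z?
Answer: -6885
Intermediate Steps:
z = -153 (z = -63 - 90 = -153)
((j(5)*9)*1)*z = ((5*9)*1)*(-153) = (45*1)*(-153) = 45*(-153) = -6885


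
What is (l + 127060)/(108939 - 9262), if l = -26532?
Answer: 100528/99677 ≈ 1.0085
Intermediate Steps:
(l + 127060)/(108939 - 9262) = (-26532 + 127060)/(108939 - 9262) = 100528/99677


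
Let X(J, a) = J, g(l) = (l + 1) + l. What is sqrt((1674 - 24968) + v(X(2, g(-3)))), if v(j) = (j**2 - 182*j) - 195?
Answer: I*sqrt(23849) ≈ 154.43*I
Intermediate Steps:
g(l) = 1 + 2*l (g(l) = (1 + l) + l = 1 + 2*l)
v(j) = -195 + j**2 - 182*j
sqrt((1674 - 24968) + v(X(2, g(-3)))) = sqrt((1674 - 24968) + (-195 + 2**2 - 182*2)) = sqrt(-23294 + (-195 + 4 - 364)) = sqrt(-23294 - 555) = sqrt(-23849) = I*sqrt(23849)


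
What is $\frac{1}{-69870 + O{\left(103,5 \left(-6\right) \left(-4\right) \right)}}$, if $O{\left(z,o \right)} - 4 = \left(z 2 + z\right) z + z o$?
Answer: $- \frac{1}{25679} \approx -3.8942 \cdot 10^{-5}$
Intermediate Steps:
$O{\left(z,o \right)} = 4 + 3 z^{2} + o z$ ($O{\left(z,o \right)} = 4 + \left(\left(z 2 + z\right) z + z o\right) = 4 + \left(\left(2 z + z\right) z + o z\right) = 4 + \left(3 z z + o z\right) = 4 + \left(3 z^{2} + o z\right) = 4 + 3 z^{2} + o z$)
$\frac{1}{-69870 + O{\left(103,5 \left(-6\right) \left(-4\right) \right)}} = \frac{1}{-69870 + \left(4 + 3 \cdot 103^{2} + 5 \left(-6\right) \left(-4\right) 103\right)} = \frac{1}{-69870 + \left(4 + 3 \cdot 10609 + \left(-30\right) \left(-4\right) 103\right)} = \frac{1}{-69870 + \left(4 + 31827 + 120 \cdot 103\right)} = \frac{1}{-69870 + \left(4 + 31827 + 12360\right)} = \frac{1}{-69870 + 44191} = \frac{1}{-25679} = - \frac{1}{25679}$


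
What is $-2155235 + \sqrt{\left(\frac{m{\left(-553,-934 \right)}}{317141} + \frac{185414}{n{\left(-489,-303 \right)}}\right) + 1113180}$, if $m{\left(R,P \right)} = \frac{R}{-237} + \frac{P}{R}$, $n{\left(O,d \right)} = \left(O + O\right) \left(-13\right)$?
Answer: $-2155235 + \frac{\sqrt{1270581924601566019830126922}}{33784367617} \approx -2.1542 \cdot 10^{6}$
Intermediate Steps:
$n{\left(O,d \right)} = - 26 O$ ($n{\left(O,d \right)} = 2 O \left(-13\right) = - 26 O$)
$m{\left(R,P \right)} = - \frac{R}{237} + \frac{P}{R}$ ($m{\left(R,P \right)} = R \left(- \frac{1}{237}\right) + \frac{P}{R} = - \frac{R}{237} + \frac{P}{R}$)
$-2155235 + \sqrt{\left(\frac{m{\left(-553,-934 \right)}}{317141} + \frac{185414}{n{\left(-489,-303 \right)}}\right) + 1113180} = -2155235 + \sqrt{\left(\frac{\left(- \frac{1}{237}\right) \left(-553\right) - \frac{934}{-553}}{317141} + \frac{185414}{\left(-26\right) \left(-489\right)}\right) + 1113180} = -2155235 + \sqrt{\left(\left(\frac{7}{3} - - \frac{934}{553}\right) \frac{1}{317141} + \frac{185414}{12714}\right) + 1113180} = -2155235 + \sqrt{\left(\left(\frac{7}{3} + \frac{934}{553}\right) \frac{1}{317141} + 185414 \cdot \frac{1}{12714}\right) + 1113180} = -2155235 + \sqrt{\left(\frac{6673}{1659} \cdot \frac{1}{317141} + \frac{92707}{6357}\right) + 1113180} = -2155235 + \sqrt{\left(\frac{6673}{526136919} + \frac{92707}{6357}\right) + 1113180} = -2155235 + \sqrt{\frac{5419624196666}{371628043787} + 1113180} = -2155235 + \sqrt{\frac{413694325407009326}{371628043787}} = -2155235 + \frac{\sqrt{1270581924601566019830126922}}{33784367617}$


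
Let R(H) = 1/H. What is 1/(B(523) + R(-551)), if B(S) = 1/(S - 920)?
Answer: -218747/948 ≈ -230.75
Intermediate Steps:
B(S) = 1/(-920 + S)
1/(B(523) + R(-551)) = 1/(1/(-920 + 523) + 1/(-551)) = 1/(1/(-397) - 1/551) = 1/(-1/397 - 1/551) = 1/(-948/218747) = -218747/948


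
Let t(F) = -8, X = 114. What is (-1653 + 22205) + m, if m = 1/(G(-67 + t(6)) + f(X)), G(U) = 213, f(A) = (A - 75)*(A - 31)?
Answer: 70904401/3450 ≈ 20552.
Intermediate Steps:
f(A) = (-75 + A)*(-31 + A)
m = 1/3450 (m = 1/(213 + (2325 + 114² - 106*114)) = 1/(213 + (2325 + 12996 - 12084)) = 1/(213 + 3237) = 1/3450 ≈ 0.00028986)
(-1653 + 22205) + m = (-1653 + 22205) + 1/3450 = 20552 + 1/3450 = 70904401/3450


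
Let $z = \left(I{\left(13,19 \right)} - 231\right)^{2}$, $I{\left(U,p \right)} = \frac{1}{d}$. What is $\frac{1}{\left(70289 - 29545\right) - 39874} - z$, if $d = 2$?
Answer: $- \frac{92446633}{1740} \approx -53130.0$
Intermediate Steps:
$I{\left(U,p \right)} = \frac{1}{2}$
$z = \frac{212521}{4}$ ($z = \left(\frac{1}{2} - 231\right)^{2} = \left(- \frac{461}{2}\right)^{2} = \frac{212521}{4} \approx 53130.0$)
$\frac{1}{\left(70289 - 29545\right) - 39874} - z = \frac{1}{\left(70289 - 29545\right) - 39874} - \frac{212521}{4} = \frac{1}{40744 - 39874} - \frac{212521}{4} = \frac{1}{870} - \frac{212521}{4} = - \frac{92446633}{1740}$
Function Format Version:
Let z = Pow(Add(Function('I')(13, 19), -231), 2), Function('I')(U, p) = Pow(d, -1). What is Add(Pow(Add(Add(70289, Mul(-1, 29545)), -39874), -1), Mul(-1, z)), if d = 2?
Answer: Rational(-92446633, 1740) ≈ -53130.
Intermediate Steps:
Function('I')(U, p) = Rational(1, 2) (Function('I')(U, p) = Pow(2, -1) = Rational(1, 2))
z = Rational(212521, 4) (z = Pow(Add(Rational(1, 2), -231), 2) = Pow(Rational(-461, 2), 2) = Rational(212521, 4) ≈ 53130.)
Add(Pow(Add(Add(70289, Mul(-1, 29545)), -39874), -1), Mul(-1, z)) = Add(Pow(Add(Add(70289, Mul(-1, 29545)), -39874), -1), Mul(-1, Rational(212521, 4))) = Add(Pow(Add(Add(70289, -29545), -39874), -1), Rational(-212521, 4)) = Add(Pow(Add(40744, -39874), -1), Rational(-212521, 4)) = Add(Pow(870, -1), Rational(-212521, 4)) = Add(Rational(1, 870), Rational(-212521, 4)) = Rational(-92446633, 1740)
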